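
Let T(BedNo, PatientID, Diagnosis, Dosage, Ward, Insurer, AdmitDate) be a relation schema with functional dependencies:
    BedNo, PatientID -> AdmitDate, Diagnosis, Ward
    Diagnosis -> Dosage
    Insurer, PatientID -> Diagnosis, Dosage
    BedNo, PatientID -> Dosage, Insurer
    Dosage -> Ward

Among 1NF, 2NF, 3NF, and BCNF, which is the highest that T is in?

2NF

Candidate key: {BedNo, PatientID}. Prime attributes: {BedNo, PatientID}.
For Diagnosis -> Dosage we have {Diagnosis}⁺ = {Diagnosis, Dosage, Ward}; {Diagnosis} is not a superkey, so BCNF fails.
Diagnosis -> Dosage has non-prime {Dosage} on the right and a non-superkey on the left, so 3NF fails.
No non-prime attribute depends on a proper subset of any candidate key, so 2NF holds.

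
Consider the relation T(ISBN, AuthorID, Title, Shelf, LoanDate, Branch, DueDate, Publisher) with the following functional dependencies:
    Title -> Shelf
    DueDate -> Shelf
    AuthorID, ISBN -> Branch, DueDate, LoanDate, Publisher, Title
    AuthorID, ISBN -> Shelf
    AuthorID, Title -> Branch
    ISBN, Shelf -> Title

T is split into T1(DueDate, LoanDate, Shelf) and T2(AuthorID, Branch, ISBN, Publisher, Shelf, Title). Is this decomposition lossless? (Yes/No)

No

The shared attributes are {Shelf} and {Shelf}⁺ = {Shelf}.
T1 ⊄ {Shelf} and T2 ⊄ {Shelf}, so the split is lossy.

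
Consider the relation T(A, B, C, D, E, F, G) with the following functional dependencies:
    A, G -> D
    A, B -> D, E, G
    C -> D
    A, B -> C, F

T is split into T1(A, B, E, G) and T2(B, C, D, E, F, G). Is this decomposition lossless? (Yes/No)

Common attributes: {B, E, G}; their closure is {B, E, G}.
The closure covers neither T1 nor T2 entirely; the join is not lossless.

No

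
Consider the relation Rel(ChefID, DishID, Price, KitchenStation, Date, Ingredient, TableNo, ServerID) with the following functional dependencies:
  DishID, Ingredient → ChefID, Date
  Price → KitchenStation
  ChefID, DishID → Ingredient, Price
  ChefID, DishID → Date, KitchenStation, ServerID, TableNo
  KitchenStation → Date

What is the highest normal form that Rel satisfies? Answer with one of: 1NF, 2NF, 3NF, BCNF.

Candidate keys: {ChefID, DishID}, {DishID, Ingredient}. Prime attributes: {ChefID, DishID, Ingredient}.
For Price → KitchenStation we have {Price}⁺ = {Date, KitchenStation, Price}; {Price} is not a superkey, so BCNF fails.
Price → KitchenStation has non-prime {KitchenStation} on the right and a non-superkey on the left, so 3NF fails.
No proper subset of a key has a non-prime attribute in its closure, so there is no partial dependency; 2NF holds.

2NF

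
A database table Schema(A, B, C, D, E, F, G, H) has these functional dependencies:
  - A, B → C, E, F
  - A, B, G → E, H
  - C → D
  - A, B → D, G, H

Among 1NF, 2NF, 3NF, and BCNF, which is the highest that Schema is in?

Candidate key: {A, B}. Prime attributes: {A, B}.
C → D: {C}⁺ = {C, D}, which is not all of the attributes, so the left side is not a superkey — BCNF is violated.
Because {D} is non-prime and the left side of C → D is not a superkey, the relation is not in 3NF.
No proper subset of a key has a non-prime attribute in its closure, so there is no partial dependency; 2NF holds.

2NF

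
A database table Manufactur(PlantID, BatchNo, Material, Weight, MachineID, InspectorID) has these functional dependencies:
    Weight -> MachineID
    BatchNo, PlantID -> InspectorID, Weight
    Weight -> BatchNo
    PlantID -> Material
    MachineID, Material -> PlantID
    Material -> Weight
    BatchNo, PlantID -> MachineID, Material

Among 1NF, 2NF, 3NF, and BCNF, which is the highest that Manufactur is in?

Candidate keys: {Material}, {PlantID}. Prime attributes: {Material, PlantID}.
For Weight -> MachineID we have {Weight}⁺ = {BatchNo, MachineID, Weight}; {Weight} is not a superkey, so BCNF fails.
Because {MachineID} is non-prime and the left side of Weight -> MachineID is not a superkey, the relation is not in 3NF.
Every candidate key is a single attribute, so no partial dependency is possible; 2NF holds.

2NF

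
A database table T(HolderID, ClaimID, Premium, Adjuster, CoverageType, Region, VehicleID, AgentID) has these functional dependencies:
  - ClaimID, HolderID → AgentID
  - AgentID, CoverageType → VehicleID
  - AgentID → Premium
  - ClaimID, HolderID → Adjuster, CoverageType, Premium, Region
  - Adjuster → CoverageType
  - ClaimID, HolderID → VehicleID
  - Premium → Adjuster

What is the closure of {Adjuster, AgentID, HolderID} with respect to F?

Start with {Adjuster, AgentID, HolderID}.
AgentID → Premium applies; add {Premium} → now {Adjuster, AgentID, HolderID, Premium}.
Adjuster → CoverageType applies; add {CoverageType} → now {Adjuster, AgentID, CoverageType, HolderID, Premium}.
AgentID, CoverageType → VehicleID applies; add {VehicleID} → now {Adjuster, AgentID, CoverageType, HolderID, Premium, VehicleID}.
No further FD applies.

{Adjuster, AgentID, CoverageType, HolderID, Premium, VehicleID}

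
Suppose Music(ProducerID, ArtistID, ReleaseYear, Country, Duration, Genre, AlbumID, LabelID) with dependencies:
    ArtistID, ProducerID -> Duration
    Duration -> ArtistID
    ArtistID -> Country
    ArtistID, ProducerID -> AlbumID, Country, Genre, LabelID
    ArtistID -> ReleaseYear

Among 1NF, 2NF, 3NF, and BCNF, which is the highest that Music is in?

Candidate keys: {ArtistID, ProducerID}, {Duration, ProducerID}. Prime attributes: {ArtistID, Duration, ProducerID}.
For Duration -> ArtistID we have {Duration}⁺ = {ArtistID, Country, Duration, ReleaseYear}; {Duration} is not a superkey, so BCNF fails.
Because {Country} is non-prime and the left side of ArtistID -> Country is not a superkey, the relation is not in 3NF.
Since {ArtistID} ⊂ {ArtistID, ProducerID} and {ArtistID}⁺ ⊇ {Country, ReleaseYear} with {Country, ReleaseYear} non-prime, there is a partial dependency; 2NF fails.

1NF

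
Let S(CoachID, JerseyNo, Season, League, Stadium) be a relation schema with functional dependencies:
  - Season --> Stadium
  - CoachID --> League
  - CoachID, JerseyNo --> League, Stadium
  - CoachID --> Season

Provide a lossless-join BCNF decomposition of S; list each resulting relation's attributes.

{CoachID, JerseyNo}; {CoachID, League, Season}; {Season, Stadium}

Candidate key of the original relation: {CoachID, JerseyNo}.
In {CoachID, JerseyNo, League, Season, Stadium}, {Season} is not a superkey ({Season}⁺ restricted to this set is {Season, Stadium}), so split on Season --> Stadium into {Season, Stadium} and {CoachID, JerseyNo, League, Season}.
{Season, Stadium} has no BCNF violation.
In {CoachID, JerseyNo, League, Season}, {CoachID} is not a superkey ({CoachID}⁺ restricted to this set is {CoachID, League, Season}), so split on CoachID --> League, Season into {CoachID, League, Season} and {CoachID, JerseyNo}.
{CoachID, League, Season} has no BCNF violation.
{CoachID, JerseyNo} has no BCNF violation.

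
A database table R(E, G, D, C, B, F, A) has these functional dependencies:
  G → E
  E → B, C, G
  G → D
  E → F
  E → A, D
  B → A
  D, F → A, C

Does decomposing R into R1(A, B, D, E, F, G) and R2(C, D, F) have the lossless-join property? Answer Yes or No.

Yes

R1 ∩ R2 = {D, F}; its closure under F is {A, C, D, F}.
Since R2 ⊆ {A, C, D, F}, the intersection is a superkey of R2; the decomposition is lossless.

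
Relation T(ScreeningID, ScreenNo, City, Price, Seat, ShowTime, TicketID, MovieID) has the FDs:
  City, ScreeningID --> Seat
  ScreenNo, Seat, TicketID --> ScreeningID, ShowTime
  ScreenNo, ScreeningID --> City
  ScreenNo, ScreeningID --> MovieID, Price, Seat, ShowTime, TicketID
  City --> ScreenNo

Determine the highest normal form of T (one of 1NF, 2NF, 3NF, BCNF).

Candidate keys: {City, ScreeningID}, {City, Seat, TicketID}, {ScreenNo, ScreeningID}, {ScreenNo, Seat, TicketID}. Prime attributes: {City, ScreenNo, ScreeningID, Seat, TicketID}.
For City --> ScreenNo we have {City}⁺ = {City, ScreenNo}; {City} is not a superkey, so BCNF fails.
Since {ScreenNo} ⊆ prime attributes and every other non-superkey FD also has a prime right side, the schema is in 3NF.

3NF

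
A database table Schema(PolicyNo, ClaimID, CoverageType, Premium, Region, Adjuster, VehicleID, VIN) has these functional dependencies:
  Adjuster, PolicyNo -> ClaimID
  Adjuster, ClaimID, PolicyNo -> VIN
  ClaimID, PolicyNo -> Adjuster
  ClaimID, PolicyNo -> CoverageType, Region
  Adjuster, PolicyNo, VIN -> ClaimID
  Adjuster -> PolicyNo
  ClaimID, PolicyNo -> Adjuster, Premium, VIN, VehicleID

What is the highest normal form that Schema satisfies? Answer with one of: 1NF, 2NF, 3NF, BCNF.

Candidate keys: {Adjuster}, {ClaimID, PolicyNo}. Prime attributes: {Adjuster, ClaimID, PolicyNo}.
Each dependency's left side is a superkey — BCNF holds.

BCNF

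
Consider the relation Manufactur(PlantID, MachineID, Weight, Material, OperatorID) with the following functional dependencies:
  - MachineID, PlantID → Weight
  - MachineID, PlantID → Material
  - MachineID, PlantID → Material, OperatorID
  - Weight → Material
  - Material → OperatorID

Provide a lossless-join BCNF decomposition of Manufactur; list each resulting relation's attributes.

Candidate key of the original relation: {MachineID, PlantID}.
{MachineID, Material, OperatorID, PlantID, Weight}: {Weight} determines {Material, OperatorID, Weight} here but is not a superkey — split on Weight → Material, OperatorID, giving {Material, OperatorID, Weight} and {MachineID, PlantID, Weight}.
{Material, OperatorID, Weight}: {Material} determines {Material, OperatorID} here but is not a superkey — split on Material → OperatorID, giving {Material, OperatorID} and {Material, Weight}.
{Material, OperatorID} has no BCNF violation.
{Material, Weight} has no BCNF violation.
{MachineID, PlantID, Weight} has no BCNF violation.

{MachineID, PlantID, Weight}; {Material, OperatorID}; {Material, Weight}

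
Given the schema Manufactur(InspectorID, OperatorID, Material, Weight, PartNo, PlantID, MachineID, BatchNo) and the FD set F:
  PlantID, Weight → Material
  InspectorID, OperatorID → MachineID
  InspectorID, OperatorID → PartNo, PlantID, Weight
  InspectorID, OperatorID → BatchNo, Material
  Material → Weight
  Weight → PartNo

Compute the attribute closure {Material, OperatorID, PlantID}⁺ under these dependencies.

Start with {Material, OperatorID, PlantID}.
Material → Weight applies; add {Weight} → now {Material, OperatorID, PlantID, Weight}.
Weight → PartNo applies; add {PartNo} → now {Material, OperatorID, PartNo, PlantID, Weight}.
No further FD applies.

{Material, OperatorID, PartNo, PlantID, Weight}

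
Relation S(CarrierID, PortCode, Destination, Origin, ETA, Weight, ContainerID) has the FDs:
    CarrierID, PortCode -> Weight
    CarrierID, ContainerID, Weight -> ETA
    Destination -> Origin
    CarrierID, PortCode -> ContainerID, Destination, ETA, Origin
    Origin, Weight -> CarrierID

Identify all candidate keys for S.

{CarrierID, PortCode}, {Destination, PortCode, Weight}, {Origin, PortCode, Weight}

No FD produces {PortCode}, so it must be in every candidate key.
Closure of {CarrierID, PortCode} is {CarrierID, ContainerID, Destination, ETA, Origin, PortCode, Weight}, the whole schema; {CarrierID, PortCode} is a candidate key.
Closure of {Destination, PortCode, Weight} is {CarrierID, ContainerID, Destination, ETA, Origin, PortCode, Weight}, the whole schema; {Destination, PortCode, Weight} is a candidate key.
Closure of {Origin, PortCode, Weight} is {CarrierID, ContainerID, Destination, ETA, Origin, PortCode, Weight}, the whole schema; {Origin, PortCode, Weight} is a candidate key.
Any other superkey properly contains one of these, so there are no further candidate keys.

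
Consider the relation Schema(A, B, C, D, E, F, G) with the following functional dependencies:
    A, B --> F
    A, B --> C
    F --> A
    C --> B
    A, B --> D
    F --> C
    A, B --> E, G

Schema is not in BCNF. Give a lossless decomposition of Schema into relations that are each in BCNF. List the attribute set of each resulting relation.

Candidate keys of the original relation: {A, B}, {A, C}, {F}.
{A, B, C, D, E, F, G}: {C} determines {B, C} here but is not a superkey — split on C --> B, giving {B, C} and {A, C, D, E, F, G}.
{B, C} is in BCNF.
{A, C, D, E, F, G} is in BCNF.

{A, C, D, E, F, G}; {B, C}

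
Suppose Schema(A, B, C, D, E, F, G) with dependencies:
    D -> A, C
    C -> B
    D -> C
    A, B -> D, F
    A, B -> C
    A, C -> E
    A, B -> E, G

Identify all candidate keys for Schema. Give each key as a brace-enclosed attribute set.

{A, B}, {A, C}, {D}

{D}⁺ = {A, B, C, D, E, F, G} — all of the relation — so {D} is a candidate key.
{A, B}⁺ = {A, B, C, D, E, F, G} — all of the relation — so {A, B} is a candidate key.
{A, C}⁺ = {A, B, C, D, E, F, G} — all of the relation — so {A, C} is a candidate key.
These are minimal and exhaustive — every other superkey contains one of them.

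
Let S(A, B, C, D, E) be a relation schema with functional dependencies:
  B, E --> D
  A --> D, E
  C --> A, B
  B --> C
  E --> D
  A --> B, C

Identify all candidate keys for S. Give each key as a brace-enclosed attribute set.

Closure of {A} is {A, B, C, D, E}, the whole schema; {A} is a candidate key.
Closure of {B} is {A, B, C, D, E}, the whole schema; {B} is a candidate key.
Closure of {C} is {A, B, C, D, E}, the whole schema; {C} is a candidate key.
Any other superkey properly contains one of these, so there are no further candidate keys.

{A}, {B}, {C}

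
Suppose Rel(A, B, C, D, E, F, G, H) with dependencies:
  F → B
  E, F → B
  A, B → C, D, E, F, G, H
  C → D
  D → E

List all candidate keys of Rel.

{A, B}, {A, F}

No FD produces {A}, so it must be in every candidate key.
{A, B}⁺ = {A, B, C, D, E, F, G, H} — all of the relation — so {A, B} is a candidate key.
{A, F}⁺ = {A, B, C, D, E, F, G, H} — all of the relation — so {A, F} is a candidate key.
Any other superkey properly contains one of these, so there are no further candidate keys.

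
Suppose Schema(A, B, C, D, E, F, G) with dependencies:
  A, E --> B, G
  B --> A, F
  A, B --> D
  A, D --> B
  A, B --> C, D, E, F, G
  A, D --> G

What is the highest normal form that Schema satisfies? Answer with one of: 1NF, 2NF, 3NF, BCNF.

Candidate keys: {A, D}, {A, E}, {B}. Prime attributes: {A, B, D, E}.
Every FD has a superkey on the left, so the relation is in BCNF.

BCNF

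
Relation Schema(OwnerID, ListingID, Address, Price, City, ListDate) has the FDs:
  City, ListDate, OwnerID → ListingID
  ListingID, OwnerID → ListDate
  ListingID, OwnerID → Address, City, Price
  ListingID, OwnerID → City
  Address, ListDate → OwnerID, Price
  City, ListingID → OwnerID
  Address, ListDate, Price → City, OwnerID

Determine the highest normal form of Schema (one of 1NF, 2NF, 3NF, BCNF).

BCNF

Candidate keys: {Address, ListDate}, {City, ListDate, OwnerID}, {City, ListingID}, {ListingID, OwnerID}. Prime attributes: {Address, City, ListDate, ListingID, OwnerID}.
The left-hand side of every FD is a superkey, so BCNF is satisfied.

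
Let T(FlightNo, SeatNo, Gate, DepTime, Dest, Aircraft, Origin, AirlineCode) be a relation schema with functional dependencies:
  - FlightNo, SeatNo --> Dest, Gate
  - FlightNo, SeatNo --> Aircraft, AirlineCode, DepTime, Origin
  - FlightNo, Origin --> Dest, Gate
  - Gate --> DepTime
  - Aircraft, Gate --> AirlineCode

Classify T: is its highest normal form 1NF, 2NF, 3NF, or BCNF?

Candidate key: {FlightNo, SeatNo}. Prime attributes: {FlightNo, SeatNo}.
FlightNo, Origin --> Dest, Gate breaks BCNF: {FlightNo, Origin}⁺ = {DepTime, Dest, FlightNo, Gate, Origin}, so {FlightNo, Origin} is not a superkey.
FlightNo, Origin --> Dest, Gate determines the non-prime attributes {Dest, Gate} from a non-superkey — 3NF is violated.
Checking every proper subset of each key, none determines a non-prime attribute — 2NF is satisfied.

2NF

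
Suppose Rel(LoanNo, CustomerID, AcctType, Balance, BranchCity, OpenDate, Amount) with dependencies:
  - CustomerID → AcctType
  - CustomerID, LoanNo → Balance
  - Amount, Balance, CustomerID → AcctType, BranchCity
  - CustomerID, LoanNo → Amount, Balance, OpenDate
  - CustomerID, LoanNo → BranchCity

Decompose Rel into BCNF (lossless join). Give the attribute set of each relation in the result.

{AcctType, CustomerID}; {Amount, Balance, BranchCity, CustomerID}; {Amount, Balance, CustomerID, LoanNo, OpenDate}

Candidate key of the original relation: {CustomerID, LoanNo}.
{AcctType, Amount, Balance, BranchCity, CustomerID, LoanNo, OpenDate}: {CustomerID} determines {AcctType, CustomerID} here but is not a superkey — split on CustomerID → AcctType, giving {AcctType, CustomerID} and {Amount, Balance, BranchCity, CustomerID, LoanNo, OpenDate}.
{AcctType, CustomerID}: every determinant is a superkey — BCNF.
{Amount, Balance, BranchCity, CustomerID, LoanNo, OpenDate}: {Amount, Balance, CustomerID} determines {Amount, Balance, BranchCity, CustomerID} here but is not a superkey — split on Amount, Balance, CustomerID → BranchCity, giving {Amount, Balance, BranchCity, CustomerID} and {Amount, Balance, CustomerID, LoanNo, OpenDate}.
{Amount, Balance, BranchCity, CustomerID}: every determinant is a superkey — BCNF.
{Amount, Balance, CustomerID, LoanNo, OpenDate}: every determinant is a superkey — BCNF.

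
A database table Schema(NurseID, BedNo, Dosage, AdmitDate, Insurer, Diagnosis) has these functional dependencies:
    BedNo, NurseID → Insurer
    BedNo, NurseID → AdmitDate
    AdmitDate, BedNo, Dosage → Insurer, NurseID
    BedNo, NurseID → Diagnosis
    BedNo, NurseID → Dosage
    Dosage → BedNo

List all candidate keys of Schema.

{AdmitDate, Dosage}, {BedNo, NurseID}, {Dosage, NurseID}

Closure of {AdmitDate, Dosage} is {AdmitDate, BedNo, Diagnosis, Dosage, Insurer, NurseID}, the whole schema; {AdmitDate, Dosage} is a candidate key.
Closure of {BedNo, NurseID} is {AdmitDate, BedNo, Diagnosis, Dosage, Insurer, NurseID}, the whole schema; {BedNo, NurseID} is a candidate key.
Closure of {Dosage, NurseID} is {AdmitDate, BedNo, Diagnosis, Dosage, Insurer, NurseID}, the whole schema; {Dosage, NurseID} is a candidate key.
These are minimal and exhaustive — every other superkey contains one of them.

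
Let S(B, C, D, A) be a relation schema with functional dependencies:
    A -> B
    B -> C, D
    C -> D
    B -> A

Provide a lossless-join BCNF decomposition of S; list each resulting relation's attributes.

Candidate keys of the original relation: {A}, {B}.
Within {A, B, C, D}: {C}⁺ ∩ {A, B, C, D} = {C, D}, not the whole set, so C -> D violates BCNF; decompose into {C, D} and {A, B, C}.
{C, D} is in BCNF.
{A, B, C} is in BCNF.

{A, B, C}; {C, D}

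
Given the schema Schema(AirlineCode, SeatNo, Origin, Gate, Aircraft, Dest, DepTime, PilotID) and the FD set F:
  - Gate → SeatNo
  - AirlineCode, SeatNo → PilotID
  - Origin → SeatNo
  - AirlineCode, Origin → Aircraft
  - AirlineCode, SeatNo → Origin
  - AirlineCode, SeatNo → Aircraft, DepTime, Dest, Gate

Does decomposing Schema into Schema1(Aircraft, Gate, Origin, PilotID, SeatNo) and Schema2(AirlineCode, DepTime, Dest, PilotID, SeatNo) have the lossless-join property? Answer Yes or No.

No

The shared attributes are {PilotID, SeatNo} and {PilotID, SeatNo}⁺ = {PilotID, SeatNo}.
The closure covers neither Schema1 nor Schema2 entirely; the join is not lossless.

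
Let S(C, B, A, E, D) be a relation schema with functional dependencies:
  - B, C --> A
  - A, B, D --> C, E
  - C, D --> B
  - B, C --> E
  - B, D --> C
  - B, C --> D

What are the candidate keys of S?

{B, C}, {B, D}, {C, D}

{B, C} is a candidate key since {B, C}⁺ = {A, B, C, D, E} covers every attribute.
{B, D} is a candidate key since {B, D}⁺ = {A, B, C, D, E} covers every attribute.
{C, D} is a candidate key since {C, D}⁺ = {A, B, C, D, E} covers every attribute.
Any other superkey properly contains one of these, so there are no further candidate keys.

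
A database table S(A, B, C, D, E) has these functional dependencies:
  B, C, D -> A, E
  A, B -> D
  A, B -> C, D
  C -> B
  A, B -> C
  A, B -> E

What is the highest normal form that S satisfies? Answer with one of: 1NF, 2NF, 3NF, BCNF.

Candidate keys: {A, B}, {A, C}, {C, D}. Prime attributes: {A, B, C, D}.
For C -> B we have {C}⁺ = {B, C}; {C} is not a superkey, so BCNF fails.
Since {B} ⊆ prime attributes and every other non-superkey FD also has a prime right side, the schema is in 3NF.

3NF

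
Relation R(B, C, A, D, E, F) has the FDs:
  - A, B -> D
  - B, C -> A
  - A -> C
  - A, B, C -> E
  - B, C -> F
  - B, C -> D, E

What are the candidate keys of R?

Attributes never on any right-hand side: {B} — every candidate key must contain it.
Closure of {A, B} is {A, B, C, D, E, F}, the whole schema; {A, B} is a candidate key.
Closure of {B, C} is {A, B, C, D, E, F}, the whole schema; {B, C} is a candidate key.
No proper subset of any of these is a key, and no other minimal superkey exists.

{A, B}, {B, C}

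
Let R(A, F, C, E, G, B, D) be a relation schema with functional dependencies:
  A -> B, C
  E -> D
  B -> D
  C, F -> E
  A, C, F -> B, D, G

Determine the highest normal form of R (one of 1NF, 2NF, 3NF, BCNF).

1NF

Candidate key: {A, F}. Prime attributes: {A, F}.
A -> B, C breaks BCNF: {A}⁺ = {A, B, C, D}, so {A} is not a superkey.
Because {B, C} are non-prime and the left side of A -> B, C is not a superkey, the relation is not in 3NF.
The proper key subset {A} of {A, F} determines non-prime {B, C, D}, so the relation is not even in 2NF.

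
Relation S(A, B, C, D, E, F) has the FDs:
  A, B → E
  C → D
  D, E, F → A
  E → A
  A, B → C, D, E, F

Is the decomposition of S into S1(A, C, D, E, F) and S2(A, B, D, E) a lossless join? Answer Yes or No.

Common attributes: {A, D, E}; their closure is {A, D, E}.
The closure covers neither S1 nor S2 entirely; the join is not lossless.

No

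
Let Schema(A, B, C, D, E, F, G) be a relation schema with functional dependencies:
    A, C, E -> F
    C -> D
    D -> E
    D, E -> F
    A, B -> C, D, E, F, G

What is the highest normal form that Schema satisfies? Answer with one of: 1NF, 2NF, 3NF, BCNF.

Candidate key: {A, B}. Prime attributes: {A, B}.
A, C, E -> F: {A, C, E}⁺ = {A, C, D, E, F}, which is not all of the attributes, so the left side is not a superkey — BCNF is violated.
A, C, E -> F has non-prime {F} on the right and a non-superkey on the left, so 3NF fails.
Checking every proper subset of each key, none determines a non-prime attribute — 2NF is satisfied.

2NF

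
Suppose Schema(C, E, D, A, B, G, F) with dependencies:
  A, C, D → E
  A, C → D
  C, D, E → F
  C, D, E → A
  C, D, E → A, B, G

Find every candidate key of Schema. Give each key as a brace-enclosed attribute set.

{A, C}, {C, D, E}

{C} never appears on the right of any FD, so every key must include it.
{A, C} is a candidate key since {A, C}⁺ = {A, B, C, D, E, F, G} covers every attribute.
{C, D, E} is a candidate key since {C, D, E}⁺ = {A, B, C, D, E, F, G} covers every attribute.
These are minimal and exhaustive — every other superkey contains one of them.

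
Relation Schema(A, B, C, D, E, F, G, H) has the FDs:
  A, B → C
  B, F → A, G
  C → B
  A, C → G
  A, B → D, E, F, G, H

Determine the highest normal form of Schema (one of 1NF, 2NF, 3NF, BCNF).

Candidate keys: {A, B}, {A, C}, {B, F}, {C, F}. Prime attributes: {A, B, C, F}.
For C → B we have {C}⁺ = {B, C}; {C} is not a superkey, so BCNF fails.
Since {B} ⊆ prime attributes and every other non-superkey FD also has a prime right side, the schema is in 3NF.

3NF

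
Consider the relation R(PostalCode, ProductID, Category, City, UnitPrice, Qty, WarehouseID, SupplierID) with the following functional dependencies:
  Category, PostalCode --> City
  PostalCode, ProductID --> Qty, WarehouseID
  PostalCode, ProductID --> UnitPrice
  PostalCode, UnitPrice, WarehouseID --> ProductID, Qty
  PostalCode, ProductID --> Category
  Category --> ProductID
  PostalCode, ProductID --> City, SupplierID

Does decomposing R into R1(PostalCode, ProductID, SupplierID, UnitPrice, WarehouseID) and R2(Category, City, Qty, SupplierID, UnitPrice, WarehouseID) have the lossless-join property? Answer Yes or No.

No

R1 ∩ R2 = {SupplierID, UnitPrice, WarehouseID}; its closure under F is {SupplierID, UnitPrice, WarehouseID}.
Neither R1 nor R2 is contained in that closure, so the decomposition is lossy.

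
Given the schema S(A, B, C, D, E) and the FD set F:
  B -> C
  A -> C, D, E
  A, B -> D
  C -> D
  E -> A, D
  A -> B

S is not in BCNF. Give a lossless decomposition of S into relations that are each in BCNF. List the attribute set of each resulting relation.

{A, B, E}; {B, C}; {C, D}

Candidate keys of the original relation: {A}, {E}.
In {A, B, C, D, E}, {B} is not a superkey ({B}⁺ restricted to this set is {B, C, D}), so split on B -> C, D into {B, C, D} and {A, B, E}.
In {B, C, D}, {C} is not a superkey ({C}⁺ restricted to this set is {C, D}), so split on C -> D into {C, D} and {B, C}.
{C, D} has no BCNF violation.
{B, C} has no BCNF violation.
{A, B, E} has no BCNF violation.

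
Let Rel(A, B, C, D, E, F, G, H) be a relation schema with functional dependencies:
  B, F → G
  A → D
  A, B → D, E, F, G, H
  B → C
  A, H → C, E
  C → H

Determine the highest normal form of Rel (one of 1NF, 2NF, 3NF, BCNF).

1NF

Candidate key: {A, B}. Prime attributes: {A, B}.
B, F → G: {B, F}⁺ = {B, C, F, G, H}, which is not all of the attributes, so the left side is not a superkey — BCNF is violated.
B, F → G has non-prime {G} on the right and a non-superkey on the left, so 3NF fails.
The proper key subset {A} of {A, B} determines non-prime {D}, so the relation is not even in 2NF.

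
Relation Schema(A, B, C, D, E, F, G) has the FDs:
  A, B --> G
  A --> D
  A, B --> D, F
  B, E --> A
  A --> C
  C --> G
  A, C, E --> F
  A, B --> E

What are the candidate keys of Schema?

{B} never appears on the right of any FD, so every key must include it.
{A, B} is a candidate key since {A, B}⁺ = {A, B, C, D, E, F, G} covers every attribute.
{B, E} is a candidate key since {B, E}⁺ = {A, B, C, D, E, F, G} covers every attribute.
Any other superkey properly contains one of these, so there are no further candidate keys.

{A, B}, {B, E}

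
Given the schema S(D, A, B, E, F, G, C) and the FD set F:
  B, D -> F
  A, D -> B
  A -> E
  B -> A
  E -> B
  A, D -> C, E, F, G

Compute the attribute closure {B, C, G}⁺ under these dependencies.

Start with {B, C, G}.
B -> A applies; add {A} → now {A, B, C, G}.
A -> E applies; add {E} → now {A, B, C, E, G}.
No further FD applies.

{A, B, C, E, G}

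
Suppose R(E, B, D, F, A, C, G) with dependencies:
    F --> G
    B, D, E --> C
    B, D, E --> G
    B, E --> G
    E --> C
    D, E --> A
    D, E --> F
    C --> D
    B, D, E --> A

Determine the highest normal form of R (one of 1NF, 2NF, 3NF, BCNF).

Candidate key: {B, E}. Prime attributes: {B, E}.
F --> G: {F}⁺ = {F, G}, which is not all of the attributes, so the left side is not a superkey — BCNF is violated.
F --> G has non-prime {G} on the right and a non-superkey on the left, so 3NF fails.
{E} is a proper subset of the key {B, E}, and {E}⁺ contains the non-prime attributes {A, C, D, F, G} — a partial dependency, so 2NF is violated.

1NF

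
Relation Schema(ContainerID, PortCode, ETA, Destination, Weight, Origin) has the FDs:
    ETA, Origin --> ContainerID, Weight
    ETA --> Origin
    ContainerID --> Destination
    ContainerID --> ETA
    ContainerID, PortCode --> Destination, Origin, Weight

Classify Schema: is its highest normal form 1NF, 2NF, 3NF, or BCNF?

1NF

Candidate keys: {ContainerID, PortCode}, {ETA, PortCode}. Prime attributes: {ContainerID, ETA, PortCode}.
For ETA, Origin --> ContainerID, Weight we have {ETA, Origin}⁺ = {ContainerID, Destination, ETA, Origin, Weight}; {ETA, Origin} is not a superkey, so BCNF fails.
ETA, Origin --> ContainerID, Weight has non-prime {Weight} on the right and a non-superkey on the left, so 3NF fails.
Since {ContainerID} ⊂ {ContainerID, PortCode} and {ContainerID}⁺ ⊇ {Destination, Origin, Weight} with {Destination, Origin, Weight} non-prime, there is a partial dependency; 2NF fails.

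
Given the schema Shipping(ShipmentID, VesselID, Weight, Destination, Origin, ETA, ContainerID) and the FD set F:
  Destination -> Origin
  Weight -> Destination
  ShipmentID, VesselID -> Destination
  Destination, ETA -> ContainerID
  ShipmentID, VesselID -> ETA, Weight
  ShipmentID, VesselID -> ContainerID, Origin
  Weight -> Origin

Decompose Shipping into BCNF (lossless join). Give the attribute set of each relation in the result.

Candidate key of the original relation: {ShipmentID, VesselID}.
{ContainerID, Destination, ETA, Origin, ShipmentID, VesselID, Weight}: {Destination} determines {Destination, Origin} here but is not a superkey — split on Destination -> Origin, giving {Destination, Origin} and {ContainerID, Destination, ETA, ShipmentID, VesselID, Weight}.
{Destination, Origin}: every determinant is a superkey — BCNF.
{ContainerID, Destination, ETA, ShipmentID, VesselID, Weight}: {Weight} determines {Destination, Weight} here but is not a superkey — split on Weight -> Destination, giving {Destination, Weight} and {ContainerID, ETA, ShipmentID, VesselID, Weight}.
{Destination, Weight}: every determinant is a superkey — BCNF.
{ContainerID, ETA, ShipmentID, VesselID, Weight}: {ETA, Weight} determines {ContainerID, ETA, Weight} here but is not a superkey — split on ETA, Weight -> ContainerID, giving {ContainerID, ETA, Weight} and {ETA, ShipmentID, VesselID, Weight}.
{ContainerID, ETA, Weight}: every determinant is a superkey — BCNF.
{ETA, ShipmentID, VesselID, Weight}: every determinant is a superkey — BCNF.

{ContainerID, ETA, Weight}; {Destination, Origin}; {Destination, Weight}; {ETA, ShipmentID, VesselID, Weight}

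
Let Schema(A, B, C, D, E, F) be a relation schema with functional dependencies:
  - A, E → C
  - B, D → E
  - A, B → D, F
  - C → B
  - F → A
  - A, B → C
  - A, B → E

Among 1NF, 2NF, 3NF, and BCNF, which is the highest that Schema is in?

3NF

Candidate keys: {A, B}, {A, C}, {A, E}, {B, F}, {C, F}, {E, F}. Prime attributes: {A, B, C, E, F}.
For B, D → E we have {B, D}⁺ = {B, D, E}; {B, D} is not a superkey, so BCNF fails.
But every attribute on its right side ({E}) is prime, and the same holds for every other non-superkey FD, so 3NF still holds.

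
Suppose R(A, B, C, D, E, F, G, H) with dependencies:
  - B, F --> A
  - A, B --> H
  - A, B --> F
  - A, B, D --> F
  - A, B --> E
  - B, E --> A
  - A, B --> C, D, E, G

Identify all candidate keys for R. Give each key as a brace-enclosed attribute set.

{B} never appears on the right of any FD, so every key must include it.
{A, B}⁺ = {A, B, C, D, E, F, G, H}, which is every attribute, so {A, B} is a candidate key.
{B, E}⁺ = {A, B, C, D, E, F, G, H}, which is every attribute, so {B, E} is a candidate key.
{B, F}⁺ = {A, B, C, D, E, F, G, H}, which is every attribute, so {B, F} is a candidate key.
Any other superkey properly contains one of these, so there are no further candidate keys.

{A, B}, {B, E}, {B, F}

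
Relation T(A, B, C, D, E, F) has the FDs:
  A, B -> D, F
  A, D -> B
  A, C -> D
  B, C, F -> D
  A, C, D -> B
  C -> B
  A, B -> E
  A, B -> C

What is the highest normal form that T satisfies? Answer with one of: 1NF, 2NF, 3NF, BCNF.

3NF

Candidate keys: {A, B}, {A, C}, {A, D}. Prime attributes: {A, B, C, D}.
For B, C, F -> D we have {B, C, F}⁺ = {B, C, D, F}; {B, C, F} is not a superkey, so BCNF fails.
Since {D} ⊆ prime attributes and every other non-superkey FD also has a prime right side, the schema is in 3NF.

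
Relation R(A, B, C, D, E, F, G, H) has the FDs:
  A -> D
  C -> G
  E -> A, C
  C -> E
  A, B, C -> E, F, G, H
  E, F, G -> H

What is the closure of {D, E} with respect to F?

Start with {D, E}.
E -> A, C applies; add {A, C} → now {A, C, D, E}.
C -> G applies; add {G} → now {A, C, D, E, G}.
No further FD applies.

{A, C, D, E, G}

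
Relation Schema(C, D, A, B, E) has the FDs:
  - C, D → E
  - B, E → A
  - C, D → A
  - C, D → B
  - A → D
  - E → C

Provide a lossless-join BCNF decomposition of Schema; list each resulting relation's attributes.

{A, B, E}; {A, D}; {C, E}

Candidate keys of the original relation: {A, C}, {A, E}, {B, E}, {C, D}, {D, E}.
Within {A, B, C, D, E}: {A}⁺ ∩ {A, B, C, D, E} = {A, D}, not the whole set, so A → D violates BCNF; decompose into {A, D} and {A, B, C, E}.
{A, D} has no BCNF violation.
Within {A, B, C, E}: {E}⁺ ∩ {A, B, C, E} = {C, E}, not the whole set, so E → C violates BCNF; decompose into {C, E} and {A, B, E}.
{C, E} has no BCNF violation.
{A, B, E} has no BCNF violation.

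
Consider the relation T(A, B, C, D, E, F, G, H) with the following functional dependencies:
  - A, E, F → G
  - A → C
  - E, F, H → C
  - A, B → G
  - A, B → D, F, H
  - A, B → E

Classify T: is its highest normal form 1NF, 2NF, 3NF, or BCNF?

Candidate key: {A, B}. Prime attributes: {A, B}.
A, E, F → G breaks BCNF: {A, E, F}⁺ = {A, C, E, F, G}, so {A, E, F} is not a superkey.
A, E, F → G has non-prime {G} on the right and a non-superkey on the left, so 3NF fails.
{A} is a proper subset of the key {A, B}, and {A}⁺ contains the non-prime attribute {C} — a partial dependency, so 2NF is violated.

1NF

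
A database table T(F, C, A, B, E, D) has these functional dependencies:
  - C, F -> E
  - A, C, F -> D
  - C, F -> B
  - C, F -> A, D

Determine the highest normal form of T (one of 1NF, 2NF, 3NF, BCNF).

Candidate key: {C, F}. Prime attributes: {C, F}.
The left-hand side of every FD is a superkey, so BCNF is satisfied.

BCNF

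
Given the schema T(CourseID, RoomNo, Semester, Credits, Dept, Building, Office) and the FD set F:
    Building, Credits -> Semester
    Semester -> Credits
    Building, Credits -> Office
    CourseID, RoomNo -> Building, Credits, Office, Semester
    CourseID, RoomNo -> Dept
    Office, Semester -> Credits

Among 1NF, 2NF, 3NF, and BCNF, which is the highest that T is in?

Candidate key: {CourseID, RoomNo}. Prime attributes: {CourseID, RoomNo}.
For Building, Credits -> Semester we have {Building, Credits}⁺ = {Building, Credits, Office, Semester}; {Building, Credits} is not a superkey, so BCNF fails.
Because {Semester} is non-prime and the left side of Building, Credits -> Semester is not a superkey, the relation is not in 3NF.
No proper subset of a key has a non-prime attribute in its closure, so there is no partial dependency; 2NF holds.

2NF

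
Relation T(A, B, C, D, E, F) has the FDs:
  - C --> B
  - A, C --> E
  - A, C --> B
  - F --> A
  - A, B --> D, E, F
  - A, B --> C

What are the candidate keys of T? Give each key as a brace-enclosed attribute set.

{A, B}, {A, C}, {B, F}, {C, F}

{A, B}⁺ = {A, B, C, D, E, F} — all of the relation — so {A, B} is a candidate key.
{A, C}⁺ = {A, B, C, D, E, F} — all of the relation — so {A, C} is a candidate key.
{B, F}⁺ = {A, B, C, D, E, F} — all of the relation — so {B, F} is a candidate key.
{C, F}⁺ = {A, B, C, D, E, F} — all of the relation — so {C, F} is a candidate key.
These are minimal and exhaustive — every other superkey contains one of them.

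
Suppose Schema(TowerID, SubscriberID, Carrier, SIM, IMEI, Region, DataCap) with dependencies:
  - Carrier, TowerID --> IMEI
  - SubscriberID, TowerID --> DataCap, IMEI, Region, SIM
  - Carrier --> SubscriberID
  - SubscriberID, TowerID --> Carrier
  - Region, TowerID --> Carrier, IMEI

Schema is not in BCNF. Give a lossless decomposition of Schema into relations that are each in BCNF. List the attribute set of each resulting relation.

Candidate keys of the original relation: {Carrier, TowerID}, {Region, TowerID}, {SubscriberID, TowerID}.
{Carrier, DataCap, IMEI, Region, SIM, SubscriberID, TowerID}: {Carrier} determines {Carrier, SubscriberID} here but is not a superkey — split on Carrier --> SubscriberID, giving {Carrier, SubscriberID} and {Carrier, DataCap, IMEI, Region, SIM, TowerID}.
{Carrier, SubscriberID}: every determinant is a superkey — BCNF.
{Carrier, DataCap, IMEI, Region, SIM, TowerID}: every determinant is a superkey — BCNF.

{Carrier, DataCap, IMEI, Region, SIM, TowerID}; {Carrier, SubscriberID}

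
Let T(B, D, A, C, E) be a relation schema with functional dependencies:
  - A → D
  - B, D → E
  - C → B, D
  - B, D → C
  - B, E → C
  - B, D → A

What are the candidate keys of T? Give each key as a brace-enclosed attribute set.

Closure of {C} is {A, B, C, D, E}, the whole schema; {C} is a candidate key.
Closure of {A, B} is {A, B, C, D, E}, the whole schema; {A, B} is a candidate key.
Closure of {B, D} is {A, B, C, D, E}, the whole schema; {B, D} is a candidate key.
Closure of {B, E} is {A, B, C, D, E}, the whole schema; {B, E} is a candidate key.
No proper subset of any of these is a key, and no other minimal superkey exists.

{A, B}, {B, D}, {B, E}, {C}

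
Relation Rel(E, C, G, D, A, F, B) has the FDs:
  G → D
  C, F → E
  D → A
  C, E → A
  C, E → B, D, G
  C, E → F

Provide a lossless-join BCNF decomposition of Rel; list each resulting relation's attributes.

{A, D}; {B, C, E, F, G}; {D, G}

Candidate keys of the original relation: {C, E}, {C, F}.
{A, B, C, D, E, F, G}: {G} determines {A, D, G} here but is not a superkey — split on G → A, D, giving {A, D, G} and {B, C, E, F, G}.
{A, D, G}: {D} determines {A, D} here but is not a superkey — split on D → A, giving {A, D} and {D, G}.
{A, D}: every determinant is a superkey — BCNF.
{D, G}: every determinant is a superkey — BCNF.
{B, C, E, F, G}: every determinant is a superkey — BCNF.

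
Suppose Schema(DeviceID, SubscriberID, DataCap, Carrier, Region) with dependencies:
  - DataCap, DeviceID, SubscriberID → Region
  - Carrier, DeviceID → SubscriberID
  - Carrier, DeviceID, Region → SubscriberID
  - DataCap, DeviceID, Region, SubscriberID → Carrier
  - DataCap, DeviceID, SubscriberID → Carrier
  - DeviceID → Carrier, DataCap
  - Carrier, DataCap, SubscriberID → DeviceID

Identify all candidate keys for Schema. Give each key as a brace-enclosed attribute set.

{Carrier, DataCap, SubscriberID}, {DeviceID}

{DeviceID}⁺ = {Carrier, DataCap, DeviceID, Region, SubscriberID} — all of the relation — so {DeviceID} is a candidate key.
{Carrier, DataCap, SubscriberID}⁺ = {Carrier, DataCap, DeviceID, Region, SubscriberID} — all of the relation — so {Carrier, DataCap, SubscriberID} is a candidate key.
These are minimal and exhaustive — every other superkey contains one of them.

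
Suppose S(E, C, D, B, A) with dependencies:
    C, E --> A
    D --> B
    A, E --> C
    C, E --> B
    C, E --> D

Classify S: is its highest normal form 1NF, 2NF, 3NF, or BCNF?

2NF

Candidate keys: {A, E}, {C, E}. Prime attributes: {A, C, E}.
D --> B: {D}⁺ = {B, D}, which is not all of the attributes, so the left side is not a superkey — BCNF is violated.
D --> B has non-prime {B} on the right and a non-superkey on the left, so 3NF fails.
No proper subset of a key has a non-prime attribute in its closure, so there is no partial dependency; 2NF holds.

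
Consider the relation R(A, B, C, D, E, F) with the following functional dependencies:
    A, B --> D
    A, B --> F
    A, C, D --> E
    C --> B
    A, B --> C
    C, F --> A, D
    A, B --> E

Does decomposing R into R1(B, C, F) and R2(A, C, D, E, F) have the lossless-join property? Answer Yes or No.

The shared attributes are {C, F} and {C, F}⁺ = {A, B, C, D, E, F}.
R1 is contained in that closure, so R1 ∩ R2 --> R1 holds and the join is lossless.

Yes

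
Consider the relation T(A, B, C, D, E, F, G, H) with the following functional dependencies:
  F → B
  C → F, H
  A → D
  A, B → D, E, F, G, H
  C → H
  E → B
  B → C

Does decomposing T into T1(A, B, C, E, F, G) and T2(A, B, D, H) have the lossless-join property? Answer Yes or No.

Yes

T1 ∩ T2 = {A, B}; its closure under F is {A, B, C, D, E, F, G, H}.
Since T1 ⊆ {A, B, C, D, E, F, G, H}, the intersection is a superkey of T1; the decomposition is lossless.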